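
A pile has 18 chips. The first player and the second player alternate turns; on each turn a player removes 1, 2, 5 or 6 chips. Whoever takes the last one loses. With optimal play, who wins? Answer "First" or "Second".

Positions where the player to move wins (W) vs loses (L):
i:   0  1  2  3  4  5  6  7  8  9 10 11 12 13 14 15 16 17 18
     W  L  W  W  L  W  W  W  L  W  W  L  W  W  W  L  W  W  L
Position 18 is L, so the second player wins.

Second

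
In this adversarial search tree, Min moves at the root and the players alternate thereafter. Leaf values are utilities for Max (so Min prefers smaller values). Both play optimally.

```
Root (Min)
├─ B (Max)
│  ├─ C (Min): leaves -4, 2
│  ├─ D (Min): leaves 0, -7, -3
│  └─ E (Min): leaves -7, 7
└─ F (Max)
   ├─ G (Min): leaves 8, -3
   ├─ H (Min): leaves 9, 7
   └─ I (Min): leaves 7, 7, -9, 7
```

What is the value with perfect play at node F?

7

G: min(8, -3) = -3
H: min(9, 7) = 7
I: min(7, 7, -9, 7) = -9
F: max(-3, 7, -9) = 7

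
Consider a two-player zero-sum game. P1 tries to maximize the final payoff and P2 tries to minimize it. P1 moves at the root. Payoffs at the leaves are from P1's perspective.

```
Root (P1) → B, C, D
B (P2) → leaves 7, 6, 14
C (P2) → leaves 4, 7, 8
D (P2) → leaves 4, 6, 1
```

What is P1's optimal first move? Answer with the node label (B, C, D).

B

B (P2): min(7, 6, 14) = 6
C (P2): min(4, 7, 8) = 4
D (P2): min(4, 6, 1) = 1
Root (P1): max(6, 4, 1) = 6
P1 picks the child with the highest value: B (value 6).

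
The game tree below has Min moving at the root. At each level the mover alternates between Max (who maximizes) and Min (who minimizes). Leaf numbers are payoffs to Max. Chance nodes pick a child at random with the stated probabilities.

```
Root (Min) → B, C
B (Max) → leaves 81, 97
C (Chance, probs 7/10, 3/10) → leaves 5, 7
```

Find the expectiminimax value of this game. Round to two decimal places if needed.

B (Max): max(81, 97) = 97
C (Chance): 7/10·5 + 3/10·7 = 5.6
Root (Min): min(97, 5.6) = 5.6

5.6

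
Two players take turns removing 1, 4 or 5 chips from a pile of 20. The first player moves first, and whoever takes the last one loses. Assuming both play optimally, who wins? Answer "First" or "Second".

First

Compute winning (W) and losing (L) positions by backward induction:
i:   0  1  2  3  4  5  6  7  8  9 10 11 12 13 14 15 16 17 18 19 20
     W  L  W  L  W  W  W  W  W  L  W  L  W  W  W  W  W  L  W  L  W
Position 20 is W, so the first player wins.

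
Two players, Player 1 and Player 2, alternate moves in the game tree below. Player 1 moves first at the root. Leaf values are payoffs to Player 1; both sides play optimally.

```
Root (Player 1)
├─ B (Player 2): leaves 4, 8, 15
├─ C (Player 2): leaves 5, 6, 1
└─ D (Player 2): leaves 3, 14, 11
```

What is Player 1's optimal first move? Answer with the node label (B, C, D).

B

B (Player 2): min(4, 8, 15) = 4
C (Player 2): min(5, 6, 1) = 1
D (Player 2): min(3, 14, 11) = 3
Root (Player 1): max(4, 1, 3) = 4
Player 1 picks the child with the highest value: B (value 4).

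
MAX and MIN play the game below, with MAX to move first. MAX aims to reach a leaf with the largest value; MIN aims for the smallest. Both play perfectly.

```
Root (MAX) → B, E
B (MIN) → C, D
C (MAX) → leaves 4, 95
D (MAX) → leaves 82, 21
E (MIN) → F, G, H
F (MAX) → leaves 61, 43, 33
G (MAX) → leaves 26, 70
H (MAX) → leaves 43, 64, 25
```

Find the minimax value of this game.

C (MAX): max(4, 95) = 95
D (MAX): max(82, 21) = 82
B (MIN): min(95, 82) = 82
F (MAX): max(61, 43, 33) = 61
G (MAX): max(26, 70) = 70
H (MAX): max(43, 64, 25) = 64
E (MIN): min(61, 70, 64) = 61
Root (MAX): max(82, 61) = 82

82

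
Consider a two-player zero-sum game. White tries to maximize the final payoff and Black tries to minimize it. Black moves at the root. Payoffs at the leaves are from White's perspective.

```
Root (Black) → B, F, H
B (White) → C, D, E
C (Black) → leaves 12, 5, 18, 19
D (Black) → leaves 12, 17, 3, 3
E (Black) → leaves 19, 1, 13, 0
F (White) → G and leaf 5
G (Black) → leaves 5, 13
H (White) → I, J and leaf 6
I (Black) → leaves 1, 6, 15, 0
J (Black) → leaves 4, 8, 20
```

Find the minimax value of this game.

C (Black): min(12, 5, 18, 19) = 5
D (Black): min(12, 17, 3, 3) = 3
E (Black): min(19, 1, 13, 0) = 0
B (White): max(5, 3, 0) = 5
G (Black): min(5, 13) = 5
F (White): max(5, 5) = 5
I (Black): min(1, 6, 15, 0) = 0
J (Black): min(4, 8, 20) = 4
H (White): max(0, 4, 6) = 6
Root (Black): min(5, 5, 6) = 5

5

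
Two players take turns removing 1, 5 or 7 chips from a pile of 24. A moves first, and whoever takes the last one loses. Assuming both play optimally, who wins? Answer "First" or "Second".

Compute winning (W) and losing (L) positions by backward induction:
i:   0  1  2  3  4  5  6  7  8  9 10 11 12 13 14 15 16 17 18 19 20 21 22 23 24
     W  L  W  L  W  L  W  L  W  L  W  L  W  L  W  L  W  L  W  L  W  L  W  L  W
Position 24 is W, so the first player wins.

First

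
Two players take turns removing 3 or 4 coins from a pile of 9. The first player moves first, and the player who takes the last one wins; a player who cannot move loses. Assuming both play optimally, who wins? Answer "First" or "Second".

Second

Positions where the player to move wins (W) vs loses (L):
i:   0  1  2  3  4  5  6  7  8  9
     L  L  L  W  W  W  W  L  L  L
Position 9 is L, so the second player wins.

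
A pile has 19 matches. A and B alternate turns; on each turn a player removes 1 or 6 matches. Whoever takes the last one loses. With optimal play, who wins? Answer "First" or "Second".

Mark each pile size as W (mover wins) or L (mover loses):
i:   0  1  2  3  4  5  6  7  8  9 10 11 12 13 14 15 16 17 18 19
     W  L  W  L  W  L  W  W  L  W  L  W  L  W  W  L  W  L  W  L
Position 19 is L, so the second player wins.

Second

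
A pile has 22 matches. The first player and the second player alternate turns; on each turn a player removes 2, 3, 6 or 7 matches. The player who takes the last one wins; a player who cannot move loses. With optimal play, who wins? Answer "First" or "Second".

First

Compute winning (W) and losing (L) positions by backward induction:
i:   0  1  2  3  4  5  6  7  8  9 10 11 12 13 14 15 16 17 18 19 20 21 22
     L  L  W  W  W  L  W  W  W  L  L  W  W  W  L  W  W  W  L  L  W  W  W
Position 22 is W, so the first player wins.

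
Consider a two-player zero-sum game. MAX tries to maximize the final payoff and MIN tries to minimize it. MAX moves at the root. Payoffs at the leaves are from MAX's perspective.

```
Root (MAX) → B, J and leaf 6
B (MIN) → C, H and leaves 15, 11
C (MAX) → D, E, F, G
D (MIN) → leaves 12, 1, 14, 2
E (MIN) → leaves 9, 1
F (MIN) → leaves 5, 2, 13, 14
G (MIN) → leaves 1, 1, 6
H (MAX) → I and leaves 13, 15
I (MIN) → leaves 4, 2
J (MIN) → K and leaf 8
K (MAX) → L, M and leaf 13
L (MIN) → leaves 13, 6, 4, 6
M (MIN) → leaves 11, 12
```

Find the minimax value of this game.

D (MIN): min(12, 1, 14, 2) = 1
E (MIN): min(9, 1) = 1
F (MIN): min(5, 2, 13, 14) = 2
G (MIN): min(1, 1, 6) = 1
C (MAX): max(1, 1, 2, 1) = 2
I (MIN): min(4, 2) = 2
H (MAX): max(2, 13, 15) = 15
B (MIN): min(2, 15, 15, 11) = 2
L (MIN): min(13, 6, 4, 6) = 4
M (MIN): min(11, 12) = 11
K (MAX): max(4, 11, 13) = 13
J (MIN): min(13, 8) = 8
Root (MAX): max(2, 8, 6) = 8

8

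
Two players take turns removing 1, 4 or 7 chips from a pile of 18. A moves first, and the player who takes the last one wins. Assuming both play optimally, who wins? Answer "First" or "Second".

Second

Mark each pile size as W (mover wins) or L (mover loses):
i:   0  1  2  3  4  5  6  7  8  9 10 11 12 13 14 15 16 17 18
     L  W  L  W  W  L  W  W  L  W  L  W  W  L  W  W  L  W  L
Position 18 is L, so the second player wins.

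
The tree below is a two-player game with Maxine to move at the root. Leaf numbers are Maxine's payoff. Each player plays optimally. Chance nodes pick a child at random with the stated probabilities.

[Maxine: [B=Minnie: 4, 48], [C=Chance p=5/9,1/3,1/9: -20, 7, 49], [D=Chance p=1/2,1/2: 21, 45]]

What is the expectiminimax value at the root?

B (Minnie): min(4, 48) = 4
C (Chance): 5/9·-20 + 1/3·7 + 1/9·49 = -3.33
D (Chance): 1/2·21 + 1/2·45 = 33
Root (Maxine): max(4, -3.33, 33) = 33

33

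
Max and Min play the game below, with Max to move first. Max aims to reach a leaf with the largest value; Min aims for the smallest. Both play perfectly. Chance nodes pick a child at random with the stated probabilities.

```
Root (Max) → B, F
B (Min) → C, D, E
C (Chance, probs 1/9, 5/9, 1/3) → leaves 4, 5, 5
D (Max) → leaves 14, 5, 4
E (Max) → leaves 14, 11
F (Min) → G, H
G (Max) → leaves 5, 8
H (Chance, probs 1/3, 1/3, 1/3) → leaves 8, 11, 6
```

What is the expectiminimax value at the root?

8

C (Chance): 1/9·4 + 5/9·5 + 1/3·5 = 4.89
D (Max): max(14, 5, 4) = 14
E (Max): max(14, 11) = 14
B (Min): min(4.89, 14, 14) = 4.89
G (Max): max(5, 8) = 8
H (Chance): 1/3·8 + 1/3·11 + 1/3·6 = 8.33
F (Min): min(8, 8.33) = 8
Root (Max): max(4.89, 8) = 8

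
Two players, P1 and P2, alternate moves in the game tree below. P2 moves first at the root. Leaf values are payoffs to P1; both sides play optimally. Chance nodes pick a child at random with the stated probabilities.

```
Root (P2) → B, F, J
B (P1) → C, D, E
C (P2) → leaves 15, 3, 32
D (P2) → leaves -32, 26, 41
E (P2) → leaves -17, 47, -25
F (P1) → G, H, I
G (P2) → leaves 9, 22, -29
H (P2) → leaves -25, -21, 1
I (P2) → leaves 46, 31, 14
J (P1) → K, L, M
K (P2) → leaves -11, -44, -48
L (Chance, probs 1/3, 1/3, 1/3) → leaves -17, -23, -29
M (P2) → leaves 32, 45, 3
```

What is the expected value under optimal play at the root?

3

C (P2): min(15, 3, 32) = 3
D (P2): min(-32, 26, 41) = -32
E (P2): min(-17, 47, -25) = -25
B (P1): max(3, -32, -25) = 3
G (P2): min(9, 22, -29) = -29
H (P2): min(-25, -21, 1) = -25
I (P2): min(46, 31, 14) = 14
F (P1): max(-29, -25, 14) = 14
K (P2): min(-11, -44, -48) = -48
L (Chance): 1/3·-17 + 1/3·-23 + 1/3·-29 = -23
M (P2): min(32, 45, 3) = 3
J (P1): max(-48, -23, 3) = 3
Root (P2): min(3, 14, 3) = 3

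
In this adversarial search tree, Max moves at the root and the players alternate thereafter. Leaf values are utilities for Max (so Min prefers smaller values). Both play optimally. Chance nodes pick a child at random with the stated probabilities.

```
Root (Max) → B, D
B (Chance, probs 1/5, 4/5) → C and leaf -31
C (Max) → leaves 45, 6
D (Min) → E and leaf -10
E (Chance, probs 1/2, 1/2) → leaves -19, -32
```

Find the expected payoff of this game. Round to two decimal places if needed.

-15.8

C (Max): max(45, 6) = 45
B (Chance): 1/5·45 + 4/5·-31 = -15.8
E (Chance): 1/2·-19 + 1/2·-32 = -25.5
D (Min): min(-25.5, -10) = -25.5
Root (Max): max(-15.8, -25.5) = -15.8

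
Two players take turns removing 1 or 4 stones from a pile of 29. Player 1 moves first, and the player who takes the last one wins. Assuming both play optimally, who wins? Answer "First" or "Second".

First

Compute winning (W) and losing (L) positions by backward induction:
i:   0  1  2  3  4  5  6  7  8  9 10 11 12 13 14 15 16 17 18 19 20 21 22 23 24 25 26 27 28 29
     L  W  L  W  W  L  W  L  W  W  L  W  L  W  W  L  W  L  W  W  L  W  L  W  W  L  W  L  W  W
Position 29 is W, so the first player wins.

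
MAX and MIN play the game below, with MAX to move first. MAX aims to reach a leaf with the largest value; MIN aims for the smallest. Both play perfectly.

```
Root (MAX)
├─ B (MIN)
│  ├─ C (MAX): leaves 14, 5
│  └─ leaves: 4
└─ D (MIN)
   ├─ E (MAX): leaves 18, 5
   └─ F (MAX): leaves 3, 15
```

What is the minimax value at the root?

15

C (MAX): max(14, 5) = 14
B (MIN): min(14, 4) = 4
E (MAX): max(18, 5) = 18
F (MAX): max(3, 15) = 15
D (MIN): min(18, 15) = 15
Root (MAX): max(4, 15) = 15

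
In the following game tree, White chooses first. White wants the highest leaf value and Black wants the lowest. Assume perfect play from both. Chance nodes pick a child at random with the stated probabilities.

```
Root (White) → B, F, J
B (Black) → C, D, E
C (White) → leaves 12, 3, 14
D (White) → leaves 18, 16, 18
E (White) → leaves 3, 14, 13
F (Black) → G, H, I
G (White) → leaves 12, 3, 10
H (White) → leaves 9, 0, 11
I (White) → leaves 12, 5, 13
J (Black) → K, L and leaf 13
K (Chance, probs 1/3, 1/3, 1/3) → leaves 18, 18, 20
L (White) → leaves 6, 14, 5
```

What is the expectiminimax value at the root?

C (White): max(12, 3, 14) = 14
D (White): max(18, 16, 18) = 18
E (White): max(3, 14, 13) = 14
B (Black): min(14, 18, 14) = 14
G (White): max(12, 3, 10) = 12
H (White): max(9, 0, 11) = 11
I (White): max(12, 5, 13) = 13
F (Black): min(12, 11, 13) = 11
K (Chance): 1/3·18 + 1/3·18 + 1/3·20 = 18.67
L (White): max(6, 14, 5) = 14
J (Black): min(18.67, 14, 13) = 13
Root (White): max(14, 11, 13) = 14

14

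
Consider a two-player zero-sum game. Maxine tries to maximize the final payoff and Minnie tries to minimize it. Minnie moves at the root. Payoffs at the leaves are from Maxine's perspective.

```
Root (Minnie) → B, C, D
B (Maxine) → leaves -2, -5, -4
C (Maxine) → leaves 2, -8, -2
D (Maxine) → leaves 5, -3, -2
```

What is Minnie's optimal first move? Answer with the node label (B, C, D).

B (Maxine): max(-2, -5, -4) = -2
C (Maxine): max(2, -8, -2) = 2
D (Maxine): max(5, -3, -2) = 5
Root (Minnie): min(-2, 2, 5) = -2
Minnie picks the child with the lowest value: B (value -2).

B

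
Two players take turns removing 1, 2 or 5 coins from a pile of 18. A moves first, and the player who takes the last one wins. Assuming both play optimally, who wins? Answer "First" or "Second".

Second

W/L table (W = player to move can force a win):
i:   0  1  2  3  4  5  6  7  8  9 10 11 12 13 14 15 16 17 18
     L  W  W  L  W  W  L  W  W  L  W  W  L  W  W  L  W  W  L
Position 18 is L, so the second player wins.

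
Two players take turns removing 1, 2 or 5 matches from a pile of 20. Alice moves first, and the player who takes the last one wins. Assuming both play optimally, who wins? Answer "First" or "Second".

Mark each pile size as W (mover wins) or L (mover loses):
i:   0  1  2  3  4  5  6  7  8  9 10 11 12 13 14 15 16 17 18 19 20
     L  W  W  L  W  W  L  W  W  L  W  W  L  W  W  L  W  W  L  W  W
Position 20 is W, so the first player wins.

First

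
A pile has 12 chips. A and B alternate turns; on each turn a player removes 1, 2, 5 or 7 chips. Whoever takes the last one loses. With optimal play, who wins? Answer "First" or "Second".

W/L table (W = player to move can force a win):
i:   0  1  2  3  4  5  6  7  8  9 10 11 12
     W  L  W  W  L  W  W  L  W  W  L  W  W
Position 12 is W, so the first player wins.

First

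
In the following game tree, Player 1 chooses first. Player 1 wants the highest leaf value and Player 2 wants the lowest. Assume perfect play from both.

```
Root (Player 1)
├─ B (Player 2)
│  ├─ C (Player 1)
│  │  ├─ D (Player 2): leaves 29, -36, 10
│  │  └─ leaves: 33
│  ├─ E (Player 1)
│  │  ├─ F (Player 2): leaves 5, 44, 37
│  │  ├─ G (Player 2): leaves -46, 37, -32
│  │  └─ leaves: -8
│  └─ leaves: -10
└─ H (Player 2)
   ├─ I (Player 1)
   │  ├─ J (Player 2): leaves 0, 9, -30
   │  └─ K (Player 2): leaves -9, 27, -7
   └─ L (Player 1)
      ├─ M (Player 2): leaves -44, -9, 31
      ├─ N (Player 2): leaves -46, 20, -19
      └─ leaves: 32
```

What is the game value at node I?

-9

J: min(0, 9, -30) = -30
K: min(-9, 27, -7) = -9
I: max(-30, -9) = -9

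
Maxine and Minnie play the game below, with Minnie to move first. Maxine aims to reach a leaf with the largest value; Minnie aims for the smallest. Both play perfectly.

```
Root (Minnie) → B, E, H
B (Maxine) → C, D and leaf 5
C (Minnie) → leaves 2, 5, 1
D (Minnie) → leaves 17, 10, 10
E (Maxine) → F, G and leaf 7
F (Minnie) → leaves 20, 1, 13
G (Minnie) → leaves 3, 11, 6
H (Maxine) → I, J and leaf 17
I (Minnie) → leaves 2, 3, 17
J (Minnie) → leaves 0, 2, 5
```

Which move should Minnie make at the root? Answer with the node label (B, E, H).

E

C (Minnie): min(2, 5, 1) = 1
D (Minnie): min(17, 10, 10) = 10
B (Maxine): max(1, 10, 5) = 10
F (Minnie): min(20, 1, 13) = 1
G (Minnie): min(3, 11, 6) = 3
E (Maxine): max(1, 3, 7) = 7
I (Minnie): min(2, 3, 17) = 2
J (Minnie): min(0, 2, 5) = 0
H (Maxine): max(2, 0, 17) = 17
Root (Minnie): min(10, 7, 17) = 7
Minnie picks the child with the lowest value: E (value 7).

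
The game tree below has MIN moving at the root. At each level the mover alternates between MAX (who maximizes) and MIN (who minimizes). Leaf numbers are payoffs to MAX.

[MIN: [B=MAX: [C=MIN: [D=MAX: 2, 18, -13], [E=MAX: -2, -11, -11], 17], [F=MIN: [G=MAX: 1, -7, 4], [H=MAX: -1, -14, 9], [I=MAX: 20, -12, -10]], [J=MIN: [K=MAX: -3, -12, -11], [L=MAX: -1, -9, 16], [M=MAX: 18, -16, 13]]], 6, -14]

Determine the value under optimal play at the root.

-14

D (MAX): max(2, 18, -13) = 18
E (MAX): max(-2, -11, -11) = -2
C (MIN): min(18, -2, 17) = -2
G (MAX): max(1, -7, 4) = 4
H (MAX): max(-1, -14, 9) = 9
I (MAX): max(20, -12, -10) = 20
F (MIN): min(4, 9, 20) = 4
K (MAX): max(-3, -12, -11) = -3
L (MAX): max(-1, -9, 16) = 16
M (MAX): max(18, -16, 13) = 18
J (MIN): min(-3, 16, 18) = -3
B (MAX): max(-2, 4, -3) = 4
Root (MIN): min(4, 6, -14) = -14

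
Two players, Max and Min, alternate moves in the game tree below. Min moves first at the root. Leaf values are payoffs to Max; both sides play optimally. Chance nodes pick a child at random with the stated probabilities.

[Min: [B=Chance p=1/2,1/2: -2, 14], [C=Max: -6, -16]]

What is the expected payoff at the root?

-6

B (Chance): 1/2·-2 + 1/2·14 = 6
C (Max): max(-6, -16) = -6
Root (Min): min(6, -6) = -6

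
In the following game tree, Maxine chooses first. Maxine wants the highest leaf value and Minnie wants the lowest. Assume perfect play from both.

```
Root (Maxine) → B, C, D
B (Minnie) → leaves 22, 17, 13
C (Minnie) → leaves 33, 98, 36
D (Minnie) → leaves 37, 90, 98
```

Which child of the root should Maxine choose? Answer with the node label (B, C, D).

B (Minnie): min(22, 17, 13) = 13
C (Minnie): min(33, 98, 36) = 33
D (Minnie): min(37, 90, 98) = 37
Root (Maxine): max(13, 33, 37) = 37
Maxine picks the child with the highest value: D (value 37).

D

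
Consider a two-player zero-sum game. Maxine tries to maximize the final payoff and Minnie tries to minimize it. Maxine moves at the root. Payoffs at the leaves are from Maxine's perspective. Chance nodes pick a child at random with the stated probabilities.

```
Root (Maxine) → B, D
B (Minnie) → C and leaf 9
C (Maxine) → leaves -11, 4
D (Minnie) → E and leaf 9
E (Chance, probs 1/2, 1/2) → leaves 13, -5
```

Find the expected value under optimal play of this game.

4

C (Maxine): max(-11, 4) = 4
B (Minnie): min(4, 9) = 4
E (Chance): 1/2·13 + 1/2·-5 = 4
D (Minnie): min(4, 9) = 4
Root (Maxine): max(4, 4) = 4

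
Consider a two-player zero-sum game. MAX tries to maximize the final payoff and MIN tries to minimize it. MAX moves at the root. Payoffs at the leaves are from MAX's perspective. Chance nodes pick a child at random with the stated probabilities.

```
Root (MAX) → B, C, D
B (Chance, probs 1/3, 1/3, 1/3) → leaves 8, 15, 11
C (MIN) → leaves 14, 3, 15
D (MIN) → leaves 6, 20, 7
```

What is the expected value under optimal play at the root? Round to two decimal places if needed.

11.33

B (Chance): 1/3·8 + 1/3·15 + 1/3·11 = 11.33
C (MIN): min(14, 3, 15) = 3
D (MIN): min(6, 20, 7) = 6
Root (MAX): max(11.33, 3, 6) = 11.33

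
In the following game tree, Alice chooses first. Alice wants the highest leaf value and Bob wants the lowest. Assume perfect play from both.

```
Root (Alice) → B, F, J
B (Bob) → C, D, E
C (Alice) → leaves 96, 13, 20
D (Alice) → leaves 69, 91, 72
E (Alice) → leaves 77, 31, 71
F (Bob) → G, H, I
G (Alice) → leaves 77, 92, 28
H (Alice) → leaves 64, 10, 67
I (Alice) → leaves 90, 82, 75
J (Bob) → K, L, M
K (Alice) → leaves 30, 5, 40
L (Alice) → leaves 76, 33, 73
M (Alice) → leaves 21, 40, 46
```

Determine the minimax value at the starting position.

C (Alice): max(96, 13, 20) = 96
D (Alice): max(69, 91, 72) = 91
E (Alice): max(77, 31, 71) = 77
B (Bob): min(96, 91, 77) = 77
G (Alice): max(77, 92, 28) = 92
H (Alice): max(64, 10, 67) = 67
I (Alice): max(90, 82, 75) = 90
F (Bob): min(92, 67, 90) = 67
K (Alice): max(30, 5, 40) = 40
L (Alice): max(76, 33, 73) = 76
M (Alice): max(21, 40, 46) = 46
J (Bob): min(40, 76, 46) = 40
Root (Alice): max(77, 67, 40) = 77

77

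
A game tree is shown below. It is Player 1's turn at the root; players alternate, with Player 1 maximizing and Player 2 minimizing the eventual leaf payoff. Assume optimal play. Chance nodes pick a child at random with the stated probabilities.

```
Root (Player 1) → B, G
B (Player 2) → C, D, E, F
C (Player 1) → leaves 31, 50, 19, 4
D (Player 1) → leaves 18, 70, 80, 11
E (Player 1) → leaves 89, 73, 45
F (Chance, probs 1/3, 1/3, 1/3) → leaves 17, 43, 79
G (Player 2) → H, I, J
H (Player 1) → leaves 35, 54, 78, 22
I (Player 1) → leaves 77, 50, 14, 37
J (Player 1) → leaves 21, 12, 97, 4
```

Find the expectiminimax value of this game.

C (Player 1): max(31, 50, 19, 4) = 50
D (Player 1): max(18, 70, 80, 11) = 80
E (Player 1): max(89, 73, 45) = 89
F (Chance): 1/3·17 + 1/3·43 + 1/3·79 = 46.33
B (Player 2): min(50, 80, 89, 46.33) = 46.33
H (Player 1): max(35, 54, 78, 22) = 78
I (Player 1): max(77, 50, 14, 37) = 77
J (Player 1): max(21, 12, 97, 4) = 97
G (Player 2): min(78, 77, 97) = 77
Root (Player 1): max(46.33, 77) = 77

77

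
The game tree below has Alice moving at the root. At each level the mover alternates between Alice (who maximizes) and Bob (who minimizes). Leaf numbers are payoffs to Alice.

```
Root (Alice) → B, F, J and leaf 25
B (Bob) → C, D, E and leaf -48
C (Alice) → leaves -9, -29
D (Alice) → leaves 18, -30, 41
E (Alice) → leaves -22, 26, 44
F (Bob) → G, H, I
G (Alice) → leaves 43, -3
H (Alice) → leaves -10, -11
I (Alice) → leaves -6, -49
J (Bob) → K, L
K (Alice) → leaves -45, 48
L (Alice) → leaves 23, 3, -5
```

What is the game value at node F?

G: max(43, -3) = 43
H: max(-10, -11) = -10
I: max(-6, -49) = -6
F: min(43, -10, -6) = -10

-10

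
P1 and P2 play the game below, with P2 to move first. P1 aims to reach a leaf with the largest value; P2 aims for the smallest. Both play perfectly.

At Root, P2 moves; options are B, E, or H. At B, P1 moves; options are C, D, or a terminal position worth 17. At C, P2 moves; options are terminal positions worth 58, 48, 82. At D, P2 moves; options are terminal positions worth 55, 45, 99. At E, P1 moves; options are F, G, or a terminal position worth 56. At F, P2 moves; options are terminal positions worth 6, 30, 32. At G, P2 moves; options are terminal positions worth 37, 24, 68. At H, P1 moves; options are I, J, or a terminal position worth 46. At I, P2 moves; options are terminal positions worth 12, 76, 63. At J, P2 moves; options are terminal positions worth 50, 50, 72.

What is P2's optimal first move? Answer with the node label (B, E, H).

C (P2): min(58, 48, 82) = 48
D (P2): min(55, 45, 99) = 45
B (P1): max(48, 45, 17) = 48
F (P2): min(6, 30, 32) = 6
G (P2): min(37, 24, 68) = 24
E (P1): max(6, 24, 56) = 56
I (P2): min(12, 76, 63) = 12
J (P2): min(50, 50, 72) = 50
H (P1): max(12, 50, 46) = 50
Root (P2): min(48, 56, 50) = 48
P2 picks the child with the lowest value: B (value 48).

B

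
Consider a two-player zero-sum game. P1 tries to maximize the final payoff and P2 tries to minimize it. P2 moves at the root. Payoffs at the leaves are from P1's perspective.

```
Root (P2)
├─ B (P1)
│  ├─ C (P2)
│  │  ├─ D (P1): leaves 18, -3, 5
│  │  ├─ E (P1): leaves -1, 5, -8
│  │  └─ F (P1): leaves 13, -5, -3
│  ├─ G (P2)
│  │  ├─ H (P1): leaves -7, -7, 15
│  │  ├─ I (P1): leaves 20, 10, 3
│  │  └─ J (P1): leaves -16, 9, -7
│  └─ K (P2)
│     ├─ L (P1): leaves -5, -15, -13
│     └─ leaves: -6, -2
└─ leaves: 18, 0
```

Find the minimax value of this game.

D (P1): max(18, -3, 5) = 18
E (P1): max(-1, 5, -8) = 5
F (P1): max(13, -5, -3) = 13
C (P2): min(18, 5, 13) = 5
H (P1): max(-7, -7, 15) = 15
I (P1): max(20, 10, 3) = 20
J (P1): max(-16, 9, -7) = 9
G (P2): min(15, 20, 9) = 9
L (P1): max(-5, -15, -13) = -5
K (P2): min(-5, -6, -2) = -6
B (P1): max(5, 9, -6) = 9
Root (P2): min(9, 18, 0) = 0

0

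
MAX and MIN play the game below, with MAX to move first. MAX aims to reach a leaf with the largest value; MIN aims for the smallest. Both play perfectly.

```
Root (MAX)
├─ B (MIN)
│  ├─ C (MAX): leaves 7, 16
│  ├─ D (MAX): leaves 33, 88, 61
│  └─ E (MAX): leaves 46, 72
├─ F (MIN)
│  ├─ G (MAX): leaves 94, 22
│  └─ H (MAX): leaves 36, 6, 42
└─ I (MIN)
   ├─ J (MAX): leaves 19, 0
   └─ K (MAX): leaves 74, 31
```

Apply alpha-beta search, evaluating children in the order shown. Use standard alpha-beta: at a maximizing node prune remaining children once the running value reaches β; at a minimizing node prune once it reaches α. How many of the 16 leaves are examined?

11

C [α=-∞,β=+∞]: v=16
D [α=-∞,β=16]: v=33 after child 1 ≥ β → β-cutoff, skip 2
E [α=-∞,β=16]: v=46 after child 1 ≥ β → β-cutoff, skip 1
B [α=-∞,β=+∞]: v=16
G [α=16,β=+∞]: v=94
H [α=16,β=94]: v=42
F [α=16,β=+∞]: v=42
J [α=42,β=+∞]: v=19
I [α=42,β=+∞]: v=19 after child 1 ≤ α → α-cutoff, skip 1
Root [α=-∞,β=+∞]: v=42
Leaves evaluated: 11 of 16.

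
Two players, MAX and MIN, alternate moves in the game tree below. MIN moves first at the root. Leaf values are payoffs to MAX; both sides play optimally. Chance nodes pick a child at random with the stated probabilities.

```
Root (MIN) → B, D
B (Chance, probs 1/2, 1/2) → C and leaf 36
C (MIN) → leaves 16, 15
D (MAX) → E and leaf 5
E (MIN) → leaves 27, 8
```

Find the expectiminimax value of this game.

8

C (MIN): min(16, 15) = 15
B (Chance): 1/2·15 + 1/2·36 = 25.5
E (MIN): min(27, 8) = 8
D (MAX): max(8, 5) = 8
Root (MIN): min(25.5, 8) = 8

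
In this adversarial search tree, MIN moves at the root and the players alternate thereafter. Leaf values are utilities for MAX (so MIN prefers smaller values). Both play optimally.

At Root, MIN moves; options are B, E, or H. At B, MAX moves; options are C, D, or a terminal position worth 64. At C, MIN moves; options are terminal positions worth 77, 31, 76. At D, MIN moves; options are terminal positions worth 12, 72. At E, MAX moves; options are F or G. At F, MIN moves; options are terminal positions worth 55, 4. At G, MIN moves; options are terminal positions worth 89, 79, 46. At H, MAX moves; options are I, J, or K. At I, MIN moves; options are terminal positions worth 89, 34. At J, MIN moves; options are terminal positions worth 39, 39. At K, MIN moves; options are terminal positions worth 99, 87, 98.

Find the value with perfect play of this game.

C (MIN): min(77, 31, 76) = 31
D (MIN): min(12, 72) = 12
B (MAX): max(31, 12, 64) = 64
F (MIN): min(55, 4) = 4
G (MIN): min(89, 79, 46) = 46
E (MAX): max(4, 46) = 46
I (MIN): min(89, 34) = 34
J (MIN): min(39, 39) = 39
K (MIN): min(99, 87, 98) = 87
H (MAX): max(34, 39, 87) = 87
Root (MIN): min(64, 46, 87) = 46

46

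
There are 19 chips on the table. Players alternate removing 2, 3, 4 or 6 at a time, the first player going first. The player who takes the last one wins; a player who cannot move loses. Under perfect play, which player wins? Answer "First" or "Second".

W/L table (W = player to move can force a win):
i:   0  1  2  3  4  5  6  7  8  9 10 11 12 13 14 15 16 17 18 19
     L  L  W  W  W  W  W  W  L  L  W  W  W  W  W  W  L  L  W  W
Position 19 is W, so the first player wins.

First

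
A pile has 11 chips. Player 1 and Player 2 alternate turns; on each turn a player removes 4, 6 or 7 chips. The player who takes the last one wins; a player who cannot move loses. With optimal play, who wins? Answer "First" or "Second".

Positions where the player to move wins (W) vs loses (L):
i:   0  1  2  3  4  5  6  7  8  9 10 11
     L  L  L  L  W  W  W  W  W  W  W  L
Position 11 is L, so the second player wins.

Second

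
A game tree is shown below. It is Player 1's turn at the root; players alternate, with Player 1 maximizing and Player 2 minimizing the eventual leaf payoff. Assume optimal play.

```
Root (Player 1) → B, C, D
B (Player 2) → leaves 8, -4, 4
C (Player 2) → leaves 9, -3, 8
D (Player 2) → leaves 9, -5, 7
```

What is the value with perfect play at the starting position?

-3

B (Player 2): min(8, -4, 4) = -4
C (Player 2): min(9, -3, 8) = -3
D (Player 2): min(9, -5, 7) = -5
Root (Player 1): max(-4, -3, -5) = -3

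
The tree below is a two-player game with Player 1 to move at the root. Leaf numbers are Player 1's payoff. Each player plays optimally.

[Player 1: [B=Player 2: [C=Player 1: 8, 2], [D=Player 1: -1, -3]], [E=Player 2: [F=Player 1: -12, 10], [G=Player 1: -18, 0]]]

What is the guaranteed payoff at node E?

0

F: max(-12, 10) = 10
G: max(-18, 0) = 0
E: min(10, 0) = 0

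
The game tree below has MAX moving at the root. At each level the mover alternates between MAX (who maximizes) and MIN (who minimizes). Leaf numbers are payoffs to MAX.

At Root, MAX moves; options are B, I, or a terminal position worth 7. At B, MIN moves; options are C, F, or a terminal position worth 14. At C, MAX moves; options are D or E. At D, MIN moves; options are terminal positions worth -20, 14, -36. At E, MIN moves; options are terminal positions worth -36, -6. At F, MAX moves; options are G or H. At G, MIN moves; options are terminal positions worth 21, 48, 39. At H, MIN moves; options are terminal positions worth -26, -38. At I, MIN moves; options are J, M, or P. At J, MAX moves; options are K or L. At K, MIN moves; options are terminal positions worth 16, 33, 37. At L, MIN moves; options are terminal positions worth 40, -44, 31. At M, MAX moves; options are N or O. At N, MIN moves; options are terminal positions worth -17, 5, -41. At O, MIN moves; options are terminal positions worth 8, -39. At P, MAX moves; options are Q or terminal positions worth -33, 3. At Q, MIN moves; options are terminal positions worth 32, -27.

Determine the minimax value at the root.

D (MIN): min(-20, 14, -36) = -36
E (MIN): min(-36, -6) = -36
C (MAX): max(-36, -36) = -36
G (MIN): min(21, 48, 39) = 21
H (MIN): min(-26, -38) = -38
F (MAX): max(21, -38) = 21
B (MIN): min(-36, 21, 14) = -36
K (MIN): min(16, 33, 37) = 16
L (MIN): min(40, -44, 31) = -44
J (MAX): max(16, -44) = 16
N (MIN): min(-17, 5, -41) = -41
O (MIN): min(8, -39) = -39
M (MAX): max(-41, -39) = -39
Q (MIN): min(32, -27) = -27
P (MAX): max(-27, -33, 3) = 3
I (MIN): min(16, -39, 3) = -39
Root (MAX): max(-36, -39, 7) = 7

7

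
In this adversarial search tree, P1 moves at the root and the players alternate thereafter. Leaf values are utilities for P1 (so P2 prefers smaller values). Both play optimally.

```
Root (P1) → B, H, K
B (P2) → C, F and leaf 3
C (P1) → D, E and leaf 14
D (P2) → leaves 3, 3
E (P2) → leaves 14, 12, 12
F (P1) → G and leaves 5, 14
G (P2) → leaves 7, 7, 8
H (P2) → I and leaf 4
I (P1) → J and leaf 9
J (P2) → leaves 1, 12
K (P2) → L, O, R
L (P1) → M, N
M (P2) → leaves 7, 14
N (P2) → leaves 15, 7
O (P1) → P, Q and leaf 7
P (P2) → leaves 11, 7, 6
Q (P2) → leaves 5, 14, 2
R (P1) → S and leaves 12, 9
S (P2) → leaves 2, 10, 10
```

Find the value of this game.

7

D (P2): min(3, 3) = 3
E (P2): min(14, 12, 12) = 12
C (P1): max(3, 12, 14) = 14
G (P2): min(7, 7, 8) = 7
F (P1): max(7, 5, 14) = 14
B (P2): min(14, 14, 3) = 3
J (P2): min(1, 12) = 1
I (P1): max(1, 9) = 9
H (P2): min(9, 4) = 4
M (P2): min(7, 14) = 7
N (P2): min(15, 7) = 7
L (P1): max(7, 7) = 7
P (P2): min(11, 7, 6) = 6
Q (P2): min(5, 14, 2) = 2
O (P1): max(6, 2, 7) = 7
S (P2): min(2, 10, 10) = 2
R (P1): max(2, 12, 9) = 12
K (P2): min(7, 7, 12) = 7
Root (P1): max(3, 4, 7) = 7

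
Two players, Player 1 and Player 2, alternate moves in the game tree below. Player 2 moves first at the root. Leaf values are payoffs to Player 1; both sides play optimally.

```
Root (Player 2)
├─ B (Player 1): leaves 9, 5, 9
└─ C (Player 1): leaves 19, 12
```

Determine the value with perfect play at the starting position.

9

B (Player 1): max(9, 5, 9) = 9
C (Player 1): max(19, 12) = 19
Root (Player 2): min(9, 19) = 9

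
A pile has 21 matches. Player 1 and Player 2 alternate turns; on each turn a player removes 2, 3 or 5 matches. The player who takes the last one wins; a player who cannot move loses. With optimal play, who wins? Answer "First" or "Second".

Second

Compute winning (W) and losing (L) positions by backward induction:
i:   0  1  2  3  4  5  6  7  8  9 10 11 12 13 14 15 16 17 18 19 20 21
     L  L  W  W  W  W  W  L  L  W  W  W  W  W  L  L  W  W  W  W  W  L
Position 21 is L, so the second player wins.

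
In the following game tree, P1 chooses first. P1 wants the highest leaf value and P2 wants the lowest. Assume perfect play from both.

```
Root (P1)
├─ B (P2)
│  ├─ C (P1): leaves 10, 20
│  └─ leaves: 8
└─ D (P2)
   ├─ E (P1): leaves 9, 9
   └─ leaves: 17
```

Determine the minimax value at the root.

9

C (P1): max(10, 20) = 20
B (P2): min(20, 8) = 8
E (P1): max(9, 9) = 9
D (P2): min(9, 17) = 9
Root (P1): max(8, 9) = 9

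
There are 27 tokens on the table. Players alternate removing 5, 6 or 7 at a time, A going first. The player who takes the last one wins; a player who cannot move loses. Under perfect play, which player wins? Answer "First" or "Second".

Second

Positions where the player to move wins (W) vs loses (L):
i:   0  1  2  3  4  5  6  7  8  9 10 11 12 13 14 15 16 17 18 19 20 21 22 23 24 25 26 27
     L  L  L  L  L  W  W  W  W  W  W  W  L  L  L  L  L  W  W  W  W  W  W  W  L  L  L  L
Position 27 is L, so the second player wins.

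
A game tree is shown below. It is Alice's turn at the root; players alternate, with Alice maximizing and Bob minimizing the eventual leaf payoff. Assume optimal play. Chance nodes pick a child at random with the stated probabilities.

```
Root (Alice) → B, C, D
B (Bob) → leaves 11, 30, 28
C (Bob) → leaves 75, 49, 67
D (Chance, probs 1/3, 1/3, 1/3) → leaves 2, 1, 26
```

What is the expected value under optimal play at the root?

B (Bob): min(11, 30, 28) = 11
C (Bob): min(75, 49, 67) = 49
D (Chance): 1/3·2 + 1/3·1 + 1/3·26 = 9.67
Root (Alice): max(11, 49, 9.67) = 49

49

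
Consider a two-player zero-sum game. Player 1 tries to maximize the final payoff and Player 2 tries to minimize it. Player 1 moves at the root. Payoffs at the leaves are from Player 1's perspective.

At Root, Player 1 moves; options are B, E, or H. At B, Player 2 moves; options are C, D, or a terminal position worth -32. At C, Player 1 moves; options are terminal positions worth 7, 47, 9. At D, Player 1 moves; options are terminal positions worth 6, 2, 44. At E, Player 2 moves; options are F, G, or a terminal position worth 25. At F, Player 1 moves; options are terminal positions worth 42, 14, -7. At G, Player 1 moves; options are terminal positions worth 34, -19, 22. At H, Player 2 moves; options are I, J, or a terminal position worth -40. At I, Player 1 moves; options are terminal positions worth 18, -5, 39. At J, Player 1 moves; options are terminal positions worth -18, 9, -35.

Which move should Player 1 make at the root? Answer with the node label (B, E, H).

C (Player 1): max(7, 47, 9) = 47
D (Player 1): max(6, 2, 44) = 44
B (Player 2): min(47, 44, -32) = -32
F (Player 1): max(42, 14, -7) = 42
G (Player 1): max(34, -19, 22) = 34
E (Player 2): min(42, 34, 25) = 25
I (Player 1): max(18, -5, 39) = 39
J (Player 1): max(-18, 9, -35) = 9
H (Player 2): min(39, 9, -40) = -40
Root (Player 1): max(-32, 25, -40) = 25
Player 1 picks the child with the highest value: E (value 25).

E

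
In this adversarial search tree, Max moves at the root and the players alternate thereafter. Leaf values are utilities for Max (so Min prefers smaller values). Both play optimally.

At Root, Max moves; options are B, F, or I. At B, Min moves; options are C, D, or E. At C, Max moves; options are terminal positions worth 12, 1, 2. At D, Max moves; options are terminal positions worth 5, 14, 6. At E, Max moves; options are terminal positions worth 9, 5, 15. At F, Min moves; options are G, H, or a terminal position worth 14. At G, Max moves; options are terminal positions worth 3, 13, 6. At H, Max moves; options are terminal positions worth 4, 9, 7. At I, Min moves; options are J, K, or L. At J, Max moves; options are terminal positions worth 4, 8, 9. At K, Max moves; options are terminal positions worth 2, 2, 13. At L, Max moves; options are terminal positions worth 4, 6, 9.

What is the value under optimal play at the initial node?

C (Max): max(12, 1, 2) = 12
D (Max): max(5, 14, 6) = 14
E (Max): max(9, 5, 15) = 15
B (Min): min(12, 14, 15) = 12
G (Max): max(3, 13, 6) = 13
H (Max): max(4, 9, 7) = 9
F (Min): min(13, 9, 14) = 9
J (Max): max(4, 8, 9) = 9
K (Max): max(2, 2, 13) = 13
L (Max): max(4, 6, 9) = 9
I (Min): min(9, 13, 9) = 9
Root (Max): max(12, 9, 9) = 12

12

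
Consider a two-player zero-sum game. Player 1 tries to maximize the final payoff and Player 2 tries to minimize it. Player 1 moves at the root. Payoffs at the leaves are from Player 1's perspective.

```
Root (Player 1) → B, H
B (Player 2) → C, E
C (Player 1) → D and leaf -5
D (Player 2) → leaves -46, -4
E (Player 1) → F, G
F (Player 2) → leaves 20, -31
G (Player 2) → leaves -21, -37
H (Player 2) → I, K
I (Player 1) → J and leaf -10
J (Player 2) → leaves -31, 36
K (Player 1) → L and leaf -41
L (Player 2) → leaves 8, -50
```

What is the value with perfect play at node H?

J: min(-31, 36) = -31
I: max(-31, -10) = -10
L: min(8, -50) = -50
K: max(-50, -41) = -41
H: min(-10, -41) = -41

-41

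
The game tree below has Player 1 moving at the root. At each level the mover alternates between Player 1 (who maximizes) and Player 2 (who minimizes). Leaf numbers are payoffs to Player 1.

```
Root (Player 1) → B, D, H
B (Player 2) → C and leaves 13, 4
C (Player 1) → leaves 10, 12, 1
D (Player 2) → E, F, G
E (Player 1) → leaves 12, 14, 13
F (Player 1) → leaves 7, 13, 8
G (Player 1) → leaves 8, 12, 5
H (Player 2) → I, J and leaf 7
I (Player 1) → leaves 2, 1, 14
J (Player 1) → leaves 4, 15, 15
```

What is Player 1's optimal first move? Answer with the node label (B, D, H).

C (Player 1): max(10, 12, 1) = 12
B (Player 2): min(12, 13, 4) = 4
E (Player 1): max(12, 14, 13) = 14
F (Player 1): max(7, 13, 8) = 13
G (Player 1): max(8, 12, 5) = 12
D (Player 2): min(14, 13, 12) = 12
I (Player 1): max(2, 1, 14) = 14
J (Player 1): max(4, 15, 15) = 15
H (Player 2): min(14, 15, 7) = 7
Root (Player 1): max(4, 12, 7) = 12
Player 1 picks the child with the highest value: D (value 12).

D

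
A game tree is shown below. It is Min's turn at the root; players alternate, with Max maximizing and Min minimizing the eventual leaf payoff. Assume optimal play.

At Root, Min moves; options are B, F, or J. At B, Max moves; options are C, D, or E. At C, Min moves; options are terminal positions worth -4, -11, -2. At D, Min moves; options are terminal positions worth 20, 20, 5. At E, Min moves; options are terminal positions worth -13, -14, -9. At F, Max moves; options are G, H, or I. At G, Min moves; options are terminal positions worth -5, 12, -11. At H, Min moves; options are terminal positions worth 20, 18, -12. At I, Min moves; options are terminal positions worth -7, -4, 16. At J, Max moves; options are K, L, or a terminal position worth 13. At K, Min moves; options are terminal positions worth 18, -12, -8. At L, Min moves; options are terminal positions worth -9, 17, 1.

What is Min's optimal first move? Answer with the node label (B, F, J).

F

C (Min): min(-4, -11, -2) = -11
D (Min): min(20, 20, 5) = 5
E (Min): min(-13, -14, -9) = -14
B (Max): max(-11, 5, -14) = 5
G (Min): min(-5, 12, -11) = -11
H (Min): min(20, 18, -12) = -12
I (Min): min(-7, -4, 16) = -7
F (Max): max(-11, -12, -7) = -7
K (Min): min(18, -12, -8) = -12
L (Min): min(-9, 17, 1) = -9
J (Max): max(-12, -9, 13) = 13
Root (Min): min(5, -7, 13) = -7
Min picks the child with the lowest value: F (value -7).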